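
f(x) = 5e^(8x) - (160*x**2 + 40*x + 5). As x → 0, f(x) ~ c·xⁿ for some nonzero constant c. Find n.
3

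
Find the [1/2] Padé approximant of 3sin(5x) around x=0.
15*x/(25*x**2/6 + 1)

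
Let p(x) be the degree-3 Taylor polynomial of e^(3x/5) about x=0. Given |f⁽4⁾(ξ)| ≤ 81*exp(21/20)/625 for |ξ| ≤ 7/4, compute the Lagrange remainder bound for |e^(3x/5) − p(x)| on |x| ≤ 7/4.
64827*exp(21/20)/1280000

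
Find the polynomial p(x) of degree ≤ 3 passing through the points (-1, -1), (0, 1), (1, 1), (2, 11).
2*x**3 - x**2 - x + 1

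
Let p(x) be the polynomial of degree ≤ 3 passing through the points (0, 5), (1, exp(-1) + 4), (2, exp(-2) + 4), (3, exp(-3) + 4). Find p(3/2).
(-1 + 9*e + 9*exp(2) + 63*exp(3))*exp(-3)/16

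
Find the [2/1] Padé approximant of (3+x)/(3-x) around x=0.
(x/3 + 1)/(1 - x/3)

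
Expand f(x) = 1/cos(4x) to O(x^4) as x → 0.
1 + 8*x**2 + O(x**4)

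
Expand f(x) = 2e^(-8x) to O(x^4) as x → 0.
2 - 16*x + 64*x**2 - 512*x**3/3 + O(x**4)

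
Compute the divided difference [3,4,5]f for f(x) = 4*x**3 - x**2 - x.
47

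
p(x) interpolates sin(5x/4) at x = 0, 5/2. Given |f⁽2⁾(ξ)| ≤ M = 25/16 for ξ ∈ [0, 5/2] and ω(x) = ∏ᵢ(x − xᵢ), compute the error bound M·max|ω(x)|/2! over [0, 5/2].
625/512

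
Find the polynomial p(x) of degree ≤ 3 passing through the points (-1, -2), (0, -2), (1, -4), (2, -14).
-x**3 - x**2 - 2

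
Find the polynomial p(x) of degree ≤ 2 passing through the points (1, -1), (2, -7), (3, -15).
-x**2 - 3*x + 3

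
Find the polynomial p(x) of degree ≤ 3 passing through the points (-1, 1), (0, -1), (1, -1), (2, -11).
-2*x**3 + x**2 + x - 1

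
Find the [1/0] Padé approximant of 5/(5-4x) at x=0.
4*x/5 + 1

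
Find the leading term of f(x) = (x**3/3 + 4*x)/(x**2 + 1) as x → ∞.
x/3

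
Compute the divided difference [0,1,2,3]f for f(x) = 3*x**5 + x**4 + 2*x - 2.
81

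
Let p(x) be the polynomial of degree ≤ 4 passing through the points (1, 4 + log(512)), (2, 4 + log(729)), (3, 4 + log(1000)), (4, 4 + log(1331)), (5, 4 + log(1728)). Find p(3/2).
4 + log(729*11**(21/32)*2**(75/128)*3**(57/128)*5**(23/64)/25)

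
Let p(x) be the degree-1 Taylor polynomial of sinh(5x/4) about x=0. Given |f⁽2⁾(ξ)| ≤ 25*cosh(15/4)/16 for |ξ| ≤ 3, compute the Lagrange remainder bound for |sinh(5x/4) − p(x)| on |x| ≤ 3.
225*cosh(15/4)/32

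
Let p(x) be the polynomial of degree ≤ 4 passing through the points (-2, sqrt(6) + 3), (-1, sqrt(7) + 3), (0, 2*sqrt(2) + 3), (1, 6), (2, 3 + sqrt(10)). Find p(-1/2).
-5*sqrt(6)/128 + 3*sqrt(10)/128 + 15*sqrt(7)/32 + 45*sqrt(2)/32 + 81/32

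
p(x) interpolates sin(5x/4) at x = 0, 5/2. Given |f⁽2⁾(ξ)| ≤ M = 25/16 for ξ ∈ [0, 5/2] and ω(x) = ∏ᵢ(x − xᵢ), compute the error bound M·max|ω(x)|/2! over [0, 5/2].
625/512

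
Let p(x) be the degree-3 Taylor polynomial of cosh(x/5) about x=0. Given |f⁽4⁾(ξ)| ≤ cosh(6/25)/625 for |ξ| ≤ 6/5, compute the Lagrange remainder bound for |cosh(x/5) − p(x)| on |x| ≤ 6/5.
54*cosh(6/25)/390625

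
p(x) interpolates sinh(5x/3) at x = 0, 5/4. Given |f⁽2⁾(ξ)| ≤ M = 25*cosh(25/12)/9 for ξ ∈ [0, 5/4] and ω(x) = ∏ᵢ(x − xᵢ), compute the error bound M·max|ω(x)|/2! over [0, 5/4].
625*cosh(25/12)/1152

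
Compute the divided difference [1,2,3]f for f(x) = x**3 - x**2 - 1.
5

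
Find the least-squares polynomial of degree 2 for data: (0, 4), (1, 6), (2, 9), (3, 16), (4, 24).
143/35 + (3/7)x + (8/7)x²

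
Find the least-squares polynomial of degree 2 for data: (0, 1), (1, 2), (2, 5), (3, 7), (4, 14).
41/35 + (-3/70)x + (11/14)x²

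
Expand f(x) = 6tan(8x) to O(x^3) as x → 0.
48*x + O(x**3)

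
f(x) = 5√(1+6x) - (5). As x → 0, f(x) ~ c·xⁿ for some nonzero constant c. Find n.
1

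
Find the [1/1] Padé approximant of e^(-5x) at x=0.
(1 - 5*x/2)/(5*x/2 + 1)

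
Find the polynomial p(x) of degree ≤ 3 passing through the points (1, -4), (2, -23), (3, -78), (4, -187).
-3*x**3 + 2*x - 3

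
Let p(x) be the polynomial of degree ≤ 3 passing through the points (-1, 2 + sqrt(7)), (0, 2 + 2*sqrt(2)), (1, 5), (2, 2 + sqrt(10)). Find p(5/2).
-73/16 - 5*sqrt(7)/16 + 21*sqrt(2)/8 + 35*sqrt(10)/16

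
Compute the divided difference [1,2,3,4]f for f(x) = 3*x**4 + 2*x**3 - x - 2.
32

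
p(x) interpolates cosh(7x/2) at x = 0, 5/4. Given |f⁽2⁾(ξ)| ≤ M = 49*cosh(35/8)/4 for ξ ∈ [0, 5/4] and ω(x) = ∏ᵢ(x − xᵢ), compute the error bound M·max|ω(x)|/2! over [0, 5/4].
1225*cosh(35/8)/512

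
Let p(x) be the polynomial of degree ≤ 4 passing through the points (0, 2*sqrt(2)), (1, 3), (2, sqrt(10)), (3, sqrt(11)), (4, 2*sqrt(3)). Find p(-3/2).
-2079/32 - 385*sqrt(11)/32 + 315*sqrt(3)/64 + 1155*sqrt(2)/64 + 1485*sqrt(10)/64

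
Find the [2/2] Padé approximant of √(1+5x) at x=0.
(125*x**2/16 + 25*x/4 + 1)/(25*x**2/16 + 15*x/4 + 1)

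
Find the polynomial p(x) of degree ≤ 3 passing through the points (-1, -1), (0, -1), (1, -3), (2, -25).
-3*x**3 - x**2 + 2*x - 1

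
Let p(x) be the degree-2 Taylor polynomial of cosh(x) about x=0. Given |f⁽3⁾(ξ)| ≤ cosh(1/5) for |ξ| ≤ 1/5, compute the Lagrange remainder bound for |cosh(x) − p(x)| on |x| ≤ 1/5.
cosh(1/5)/750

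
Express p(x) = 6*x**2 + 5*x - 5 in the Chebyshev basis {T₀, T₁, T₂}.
(-2)T₀ + (5)T₁ + (3)T₂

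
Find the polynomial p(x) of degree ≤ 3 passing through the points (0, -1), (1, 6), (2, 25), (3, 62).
x**3 + 3*x**2 + 3*x - 1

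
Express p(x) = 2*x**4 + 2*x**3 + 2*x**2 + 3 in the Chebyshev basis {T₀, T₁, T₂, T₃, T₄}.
(19/4)T₀ + (3/2)T₁ + (2)T₂ + (1/2)T₃ + (1/4)T₄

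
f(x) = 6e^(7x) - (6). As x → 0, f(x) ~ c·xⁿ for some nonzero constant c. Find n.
1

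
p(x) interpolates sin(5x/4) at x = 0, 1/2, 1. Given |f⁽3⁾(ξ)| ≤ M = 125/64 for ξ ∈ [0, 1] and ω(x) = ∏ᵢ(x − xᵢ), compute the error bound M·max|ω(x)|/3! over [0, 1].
125*sqrt(3)/13824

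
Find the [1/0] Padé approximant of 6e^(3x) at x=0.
18*x + 6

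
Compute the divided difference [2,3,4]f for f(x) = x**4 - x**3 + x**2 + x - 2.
47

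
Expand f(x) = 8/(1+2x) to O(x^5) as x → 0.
8 - 16*x + 32*x**2 - 64*x**3 + 128*x**4 + O(x**5)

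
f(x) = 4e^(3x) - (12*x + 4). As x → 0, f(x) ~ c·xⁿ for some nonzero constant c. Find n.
2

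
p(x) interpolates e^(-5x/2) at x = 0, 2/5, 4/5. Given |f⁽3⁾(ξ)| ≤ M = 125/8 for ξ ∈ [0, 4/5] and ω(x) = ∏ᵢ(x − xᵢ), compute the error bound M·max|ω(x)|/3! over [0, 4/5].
sqrt(3)/27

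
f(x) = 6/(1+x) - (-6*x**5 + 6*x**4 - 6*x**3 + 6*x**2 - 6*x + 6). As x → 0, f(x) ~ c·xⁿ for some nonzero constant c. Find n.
6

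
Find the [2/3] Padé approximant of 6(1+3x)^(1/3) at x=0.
(21*x**2 + 24*x + 6)/(-x**3/6 + 3*x**2/2 + 3*x + 1)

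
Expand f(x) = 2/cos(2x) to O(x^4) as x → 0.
2 + 4*x**2 + O(x**4)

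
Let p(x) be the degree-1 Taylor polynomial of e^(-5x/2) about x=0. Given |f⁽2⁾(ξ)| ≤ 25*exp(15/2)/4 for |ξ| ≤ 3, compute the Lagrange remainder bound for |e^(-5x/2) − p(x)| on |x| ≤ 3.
225*exp(15/2)/8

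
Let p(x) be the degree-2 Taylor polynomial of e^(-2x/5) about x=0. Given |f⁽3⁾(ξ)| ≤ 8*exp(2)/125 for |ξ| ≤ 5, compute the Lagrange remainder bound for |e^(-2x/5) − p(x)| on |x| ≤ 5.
4*exp(2)/3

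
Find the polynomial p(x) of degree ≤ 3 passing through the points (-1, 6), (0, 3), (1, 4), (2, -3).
-2*x**3 + 2*x**2 + x + 3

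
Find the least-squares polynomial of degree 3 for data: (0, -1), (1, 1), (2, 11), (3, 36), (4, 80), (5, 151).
-127/126 + (-131/756)x + (73/63)x² + (107/108)x³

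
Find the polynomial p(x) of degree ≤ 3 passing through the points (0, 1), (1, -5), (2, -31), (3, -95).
-3*x**3 - x**2 - 2*x + 1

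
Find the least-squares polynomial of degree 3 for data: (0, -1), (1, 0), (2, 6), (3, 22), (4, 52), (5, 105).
-47/42 + (305/252)x + (-61/84)x² + (17/18)x³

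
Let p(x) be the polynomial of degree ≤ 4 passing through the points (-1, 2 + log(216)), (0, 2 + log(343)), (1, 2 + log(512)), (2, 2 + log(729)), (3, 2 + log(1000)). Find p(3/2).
2 + log(576*15**(113/128)*2**(9/32)*7**(17/32)/35)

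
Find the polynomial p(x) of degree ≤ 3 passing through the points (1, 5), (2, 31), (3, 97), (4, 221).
3*x**3 + 2*x**2 - x + 1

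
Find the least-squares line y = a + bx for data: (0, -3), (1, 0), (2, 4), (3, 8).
a = -33/10, b = 37/10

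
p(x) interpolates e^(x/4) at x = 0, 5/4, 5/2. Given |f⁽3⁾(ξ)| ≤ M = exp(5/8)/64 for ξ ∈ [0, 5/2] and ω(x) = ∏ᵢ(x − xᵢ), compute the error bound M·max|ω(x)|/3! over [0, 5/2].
125*sqrt(3)*exp(5/8)/110592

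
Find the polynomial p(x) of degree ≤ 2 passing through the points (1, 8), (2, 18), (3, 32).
2*x**2 + 4*x + 2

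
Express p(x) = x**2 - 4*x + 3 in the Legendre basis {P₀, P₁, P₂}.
(10/3)P₀ + (-4)P₁ + (2/3)P₂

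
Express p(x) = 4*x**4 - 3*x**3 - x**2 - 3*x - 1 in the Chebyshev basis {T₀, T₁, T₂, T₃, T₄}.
(-21/4)T₁ + (3/2)T₂ + (-3/4)T₃ + (1/2)T₄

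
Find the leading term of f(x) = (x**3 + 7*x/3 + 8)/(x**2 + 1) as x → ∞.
x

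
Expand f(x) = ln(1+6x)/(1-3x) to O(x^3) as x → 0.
6*x + O(x**3)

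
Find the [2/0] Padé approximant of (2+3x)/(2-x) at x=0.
x**2 + 2*x + 1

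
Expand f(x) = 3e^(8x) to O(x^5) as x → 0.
3 + 24*x + 96*x**2 + 256*x**3 + 512*x**4 + O(x**5)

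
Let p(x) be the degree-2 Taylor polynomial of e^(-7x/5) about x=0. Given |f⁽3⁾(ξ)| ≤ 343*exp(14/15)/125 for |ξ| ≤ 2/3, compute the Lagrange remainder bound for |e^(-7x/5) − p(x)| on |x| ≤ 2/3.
1372*exp(14/15)/10125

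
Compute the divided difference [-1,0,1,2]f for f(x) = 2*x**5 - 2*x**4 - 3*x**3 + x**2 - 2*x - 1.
3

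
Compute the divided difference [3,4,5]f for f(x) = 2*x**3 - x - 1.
24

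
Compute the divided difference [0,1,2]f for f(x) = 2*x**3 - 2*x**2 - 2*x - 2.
4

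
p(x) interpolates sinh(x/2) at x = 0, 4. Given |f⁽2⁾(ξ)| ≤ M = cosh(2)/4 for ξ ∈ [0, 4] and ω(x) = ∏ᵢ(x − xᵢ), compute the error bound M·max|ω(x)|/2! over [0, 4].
cosh(2)/2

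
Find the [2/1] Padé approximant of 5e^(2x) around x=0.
(10*x**2/3 + 20*x/3 + 5)/(1 - 2*x/3)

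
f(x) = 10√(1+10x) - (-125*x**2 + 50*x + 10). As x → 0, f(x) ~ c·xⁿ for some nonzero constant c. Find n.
3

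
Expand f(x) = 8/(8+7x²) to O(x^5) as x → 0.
1 - 7*x**2/8 + 49*x**4/64 + O(x**5)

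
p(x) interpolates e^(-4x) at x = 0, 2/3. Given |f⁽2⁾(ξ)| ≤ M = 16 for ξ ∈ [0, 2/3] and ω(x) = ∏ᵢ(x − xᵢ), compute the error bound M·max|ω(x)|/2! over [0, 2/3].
8/9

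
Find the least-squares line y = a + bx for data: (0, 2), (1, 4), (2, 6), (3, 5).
a = 13/5, b = 11/10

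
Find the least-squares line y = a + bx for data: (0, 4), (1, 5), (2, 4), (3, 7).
a = 19/5, b = 4/5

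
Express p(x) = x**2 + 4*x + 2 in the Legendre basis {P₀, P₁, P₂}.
(7/3)P₀ + (4)P₁ + (2/3)P₂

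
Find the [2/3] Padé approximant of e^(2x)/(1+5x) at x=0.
(106*x**2/305 + 309*x/305 + 1)/(1468*x**3/915 - 1407*x**2/305 + 1224*x/305 + 1)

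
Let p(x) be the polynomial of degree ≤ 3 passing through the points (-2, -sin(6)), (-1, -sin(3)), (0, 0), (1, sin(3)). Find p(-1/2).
-5*sin(3)/8 + sin(6)/16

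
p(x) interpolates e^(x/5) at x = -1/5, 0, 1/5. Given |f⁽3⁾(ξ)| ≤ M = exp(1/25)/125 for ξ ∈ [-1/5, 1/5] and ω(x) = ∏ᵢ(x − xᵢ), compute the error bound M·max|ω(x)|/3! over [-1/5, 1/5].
sqrt(3)*exp(1/25)/421875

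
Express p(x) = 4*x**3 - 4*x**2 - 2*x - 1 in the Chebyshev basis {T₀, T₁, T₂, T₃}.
(-3)T₀ + T₁ + (-2)T₂ + T₃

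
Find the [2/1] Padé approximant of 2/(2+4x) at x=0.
1/(2*x + 1)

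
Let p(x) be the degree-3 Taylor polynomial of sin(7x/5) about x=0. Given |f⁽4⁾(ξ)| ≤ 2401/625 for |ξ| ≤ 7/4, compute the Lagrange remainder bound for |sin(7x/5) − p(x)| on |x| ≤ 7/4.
5764801/3840000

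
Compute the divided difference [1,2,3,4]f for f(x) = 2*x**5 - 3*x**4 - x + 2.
100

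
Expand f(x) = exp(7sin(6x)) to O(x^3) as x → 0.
1 + 42*x + 882*x**2 + O(x**3)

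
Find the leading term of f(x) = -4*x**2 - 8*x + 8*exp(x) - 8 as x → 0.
4*x**3/3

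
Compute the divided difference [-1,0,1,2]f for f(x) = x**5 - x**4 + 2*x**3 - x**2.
5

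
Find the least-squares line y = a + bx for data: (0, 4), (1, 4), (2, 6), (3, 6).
a = 19/5, b = 4/5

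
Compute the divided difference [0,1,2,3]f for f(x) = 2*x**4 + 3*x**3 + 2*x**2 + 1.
15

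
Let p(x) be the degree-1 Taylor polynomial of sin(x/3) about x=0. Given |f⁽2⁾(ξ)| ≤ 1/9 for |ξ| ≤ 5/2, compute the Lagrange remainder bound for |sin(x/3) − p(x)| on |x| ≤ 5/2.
25/72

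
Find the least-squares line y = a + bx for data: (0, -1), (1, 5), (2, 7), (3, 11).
a = -1/5, b = 19/5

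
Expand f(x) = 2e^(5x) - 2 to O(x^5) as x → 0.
10*x + 25*x**2 + 125*x**3/3 + 625*x**4/12 + O(x**5)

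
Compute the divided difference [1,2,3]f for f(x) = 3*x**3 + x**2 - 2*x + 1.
19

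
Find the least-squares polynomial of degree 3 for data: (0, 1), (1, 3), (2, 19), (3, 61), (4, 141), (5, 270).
65/63 + (-503/378)x + (317/252)x² + (211/108)x³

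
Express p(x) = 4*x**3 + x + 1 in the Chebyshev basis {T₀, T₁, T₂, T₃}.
T₀ + (4)T₁ + T₃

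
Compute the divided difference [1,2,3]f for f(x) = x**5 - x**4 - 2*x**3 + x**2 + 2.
54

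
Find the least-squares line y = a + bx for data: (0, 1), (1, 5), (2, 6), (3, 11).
a = 11/10, b = 31/10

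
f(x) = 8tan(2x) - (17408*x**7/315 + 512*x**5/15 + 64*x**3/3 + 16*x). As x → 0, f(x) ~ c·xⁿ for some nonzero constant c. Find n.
9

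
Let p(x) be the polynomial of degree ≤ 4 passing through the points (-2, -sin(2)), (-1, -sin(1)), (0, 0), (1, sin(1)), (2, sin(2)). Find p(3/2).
5*sin(2)/16 + 7*sin(1)/8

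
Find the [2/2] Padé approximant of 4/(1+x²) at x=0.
4/(x**2 + 1)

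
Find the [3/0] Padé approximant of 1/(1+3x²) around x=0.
1 - 3*x**2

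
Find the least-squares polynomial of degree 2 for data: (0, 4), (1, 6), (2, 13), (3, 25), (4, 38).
128/35 + (69/70)x + (27/14)x²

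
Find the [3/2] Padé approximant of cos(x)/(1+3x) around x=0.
(103*x**3/68 - 103*x**2/204 - 3*x + 1)/(1 - 1837*x**2/204)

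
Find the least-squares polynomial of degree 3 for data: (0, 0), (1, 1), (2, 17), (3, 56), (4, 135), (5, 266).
-25/126 + (1/756)x + (-71/252)x² + (59/27)x³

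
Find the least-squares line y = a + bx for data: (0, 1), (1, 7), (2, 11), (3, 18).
a = 1, b = 11/2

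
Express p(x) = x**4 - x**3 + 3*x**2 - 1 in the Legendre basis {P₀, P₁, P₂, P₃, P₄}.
(1/5)P₀ + (-3/5)P₁ + (18/7)P₂ + (-2/5)P₃ + (8/35)P₄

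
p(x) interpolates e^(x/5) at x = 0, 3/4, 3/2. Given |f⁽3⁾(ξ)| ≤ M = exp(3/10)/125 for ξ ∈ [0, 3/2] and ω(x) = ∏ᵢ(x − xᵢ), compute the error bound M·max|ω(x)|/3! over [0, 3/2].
sqrt(3)*exp(3/10)/8000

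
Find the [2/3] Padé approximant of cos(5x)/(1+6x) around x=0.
(1 - 125*x**2/12)/(25*x**3/2 + 25*x**2/12 + 6*x + 1)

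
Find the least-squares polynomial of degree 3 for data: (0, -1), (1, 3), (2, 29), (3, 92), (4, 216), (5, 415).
-131/126 + (137/756)x + (127/126)x² + (337/108)x³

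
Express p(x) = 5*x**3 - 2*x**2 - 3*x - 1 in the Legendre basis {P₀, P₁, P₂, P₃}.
(-5/3)P₀ + (-4/3)P₂ + (2)P₃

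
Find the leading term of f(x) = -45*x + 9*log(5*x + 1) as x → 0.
-225*x**2/2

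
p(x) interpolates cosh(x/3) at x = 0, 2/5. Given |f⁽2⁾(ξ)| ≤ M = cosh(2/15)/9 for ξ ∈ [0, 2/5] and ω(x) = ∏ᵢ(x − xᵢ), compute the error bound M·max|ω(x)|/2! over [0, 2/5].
cosh(2/15)/450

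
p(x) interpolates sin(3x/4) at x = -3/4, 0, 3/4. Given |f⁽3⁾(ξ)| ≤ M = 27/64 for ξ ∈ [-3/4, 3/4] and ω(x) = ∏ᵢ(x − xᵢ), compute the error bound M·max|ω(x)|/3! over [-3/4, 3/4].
27*sqrt(3)/4096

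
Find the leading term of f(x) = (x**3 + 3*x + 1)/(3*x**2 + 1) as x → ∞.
x/3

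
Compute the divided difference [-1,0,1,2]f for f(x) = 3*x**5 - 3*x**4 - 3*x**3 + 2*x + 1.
6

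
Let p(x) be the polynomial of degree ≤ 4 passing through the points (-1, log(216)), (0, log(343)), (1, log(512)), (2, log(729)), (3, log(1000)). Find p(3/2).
log(576*15**(113/128)*2**(9/32)*7**(17/32)/35)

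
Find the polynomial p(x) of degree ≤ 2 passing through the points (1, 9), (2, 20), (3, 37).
3*x**2 + 2*x + 4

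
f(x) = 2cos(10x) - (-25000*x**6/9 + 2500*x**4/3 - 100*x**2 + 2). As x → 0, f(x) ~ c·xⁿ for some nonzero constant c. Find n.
8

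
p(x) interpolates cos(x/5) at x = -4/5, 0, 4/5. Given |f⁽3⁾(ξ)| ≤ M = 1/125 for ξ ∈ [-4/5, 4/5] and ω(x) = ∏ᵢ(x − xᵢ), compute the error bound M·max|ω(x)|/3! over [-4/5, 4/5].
64*sqrt(3)/421875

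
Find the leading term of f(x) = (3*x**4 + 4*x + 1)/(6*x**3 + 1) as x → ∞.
x/2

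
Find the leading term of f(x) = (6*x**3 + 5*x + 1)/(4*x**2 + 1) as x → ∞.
3*x/2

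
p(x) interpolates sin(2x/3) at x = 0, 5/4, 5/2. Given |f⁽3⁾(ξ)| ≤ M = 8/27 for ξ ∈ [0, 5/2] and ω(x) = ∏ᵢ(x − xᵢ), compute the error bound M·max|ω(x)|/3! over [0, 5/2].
125*sqrt(3)/5832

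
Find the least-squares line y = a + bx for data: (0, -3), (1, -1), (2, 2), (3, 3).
a = -29/10, b = 21/10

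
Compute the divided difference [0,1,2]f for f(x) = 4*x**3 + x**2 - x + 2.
13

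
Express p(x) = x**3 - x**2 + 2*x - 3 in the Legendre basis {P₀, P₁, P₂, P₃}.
(-10/3)P₀ + (13/5)P₁ + (-2/3)P₂ + (2/5)P₃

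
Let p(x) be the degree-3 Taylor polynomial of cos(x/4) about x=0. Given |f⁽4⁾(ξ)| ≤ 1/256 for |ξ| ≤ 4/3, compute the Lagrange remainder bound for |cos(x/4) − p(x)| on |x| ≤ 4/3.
1/1944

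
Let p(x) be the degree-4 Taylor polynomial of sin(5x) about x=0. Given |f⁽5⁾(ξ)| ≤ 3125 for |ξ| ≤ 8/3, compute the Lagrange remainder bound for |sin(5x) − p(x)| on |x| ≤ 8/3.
2560000/729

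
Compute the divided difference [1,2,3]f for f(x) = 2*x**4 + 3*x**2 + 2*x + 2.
53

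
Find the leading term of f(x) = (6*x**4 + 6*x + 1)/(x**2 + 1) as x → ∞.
6*x**2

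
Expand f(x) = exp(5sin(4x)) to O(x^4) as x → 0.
1 + 20*x + 200*x**2 + 1280*x**3 + O(x**4)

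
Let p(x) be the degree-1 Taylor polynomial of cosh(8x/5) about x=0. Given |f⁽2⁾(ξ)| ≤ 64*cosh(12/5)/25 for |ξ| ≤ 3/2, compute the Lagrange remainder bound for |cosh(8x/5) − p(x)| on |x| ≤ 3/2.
72*cosh(12/5)/25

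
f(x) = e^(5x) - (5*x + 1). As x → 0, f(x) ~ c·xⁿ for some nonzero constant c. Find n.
2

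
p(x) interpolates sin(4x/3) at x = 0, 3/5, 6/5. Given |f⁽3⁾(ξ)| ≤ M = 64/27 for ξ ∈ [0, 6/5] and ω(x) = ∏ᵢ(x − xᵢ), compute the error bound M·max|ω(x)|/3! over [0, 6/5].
64*sqrt(3)/3375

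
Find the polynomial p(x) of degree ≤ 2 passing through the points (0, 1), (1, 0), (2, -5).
-2*x**2 + x + 1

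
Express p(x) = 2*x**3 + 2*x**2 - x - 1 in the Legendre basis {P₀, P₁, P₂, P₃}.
(-1/3)P₀ + (1/5)P₁ + (4/3)P₂ + (4/5)P₃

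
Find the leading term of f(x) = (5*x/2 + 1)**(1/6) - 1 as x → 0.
5*x/12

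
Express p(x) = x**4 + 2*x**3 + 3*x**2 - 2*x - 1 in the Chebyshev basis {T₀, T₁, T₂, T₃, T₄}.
(7/8)T₀ + (-1/2)T₁ + (2)T₂ + (1/2)T₃ + (1/8)T₄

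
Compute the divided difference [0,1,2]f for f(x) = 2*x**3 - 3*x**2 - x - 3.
3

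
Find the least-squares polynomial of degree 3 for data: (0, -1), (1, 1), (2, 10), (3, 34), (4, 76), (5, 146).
-43/42 + (109/252)x + (43/84)x² + (19/18)x³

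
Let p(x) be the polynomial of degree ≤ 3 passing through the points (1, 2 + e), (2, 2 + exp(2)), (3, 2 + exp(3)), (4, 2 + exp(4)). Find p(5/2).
-exp(4)/16 - e/16 + 2 + 9*exp(2)/16 + 9*exp(3)/16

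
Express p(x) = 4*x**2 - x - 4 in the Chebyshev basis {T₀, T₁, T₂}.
(-2)T₀ - T₁ + (2)T₂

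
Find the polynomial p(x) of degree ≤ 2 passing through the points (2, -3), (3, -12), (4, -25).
-2*x**2 + x + 3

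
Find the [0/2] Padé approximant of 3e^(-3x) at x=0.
3/(9*x**2/2 + 3*x + 1)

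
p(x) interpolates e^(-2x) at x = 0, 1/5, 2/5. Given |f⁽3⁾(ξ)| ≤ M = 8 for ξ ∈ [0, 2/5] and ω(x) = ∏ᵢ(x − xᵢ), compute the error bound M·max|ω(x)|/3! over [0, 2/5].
8*sqrt(3)/3375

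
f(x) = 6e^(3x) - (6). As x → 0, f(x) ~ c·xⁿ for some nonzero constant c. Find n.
1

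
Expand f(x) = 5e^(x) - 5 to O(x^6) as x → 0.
5*x + 5*x**2/2 + 5*x**3/6 + 5*x**4/24 + x**5/24 + O(x**6)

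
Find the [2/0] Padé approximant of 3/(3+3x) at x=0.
x**2 - x + 1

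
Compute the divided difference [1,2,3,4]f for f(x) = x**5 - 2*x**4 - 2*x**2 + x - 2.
45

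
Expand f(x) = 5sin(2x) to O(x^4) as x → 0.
10*x - 20*x**3/3 + O(x**4)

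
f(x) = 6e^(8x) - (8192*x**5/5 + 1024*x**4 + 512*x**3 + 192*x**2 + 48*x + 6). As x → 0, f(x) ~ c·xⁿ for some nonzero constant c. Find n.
6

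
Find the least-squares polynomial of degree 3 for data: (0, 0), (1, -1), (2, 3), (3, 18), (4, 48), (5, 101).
-1/21 + (-88/63)x + (-17/42)x² + (17/18)x³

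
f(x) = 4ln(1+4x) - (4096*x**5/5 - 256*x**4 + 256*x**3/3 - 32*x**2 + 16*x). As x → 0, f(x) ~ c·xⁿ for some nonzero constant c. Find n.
6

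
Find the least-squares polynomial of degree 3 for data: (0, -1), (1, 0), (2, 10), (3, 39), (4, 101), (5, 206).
-65/63 + (359/378)x + (-31/18)x² + (53/27)x³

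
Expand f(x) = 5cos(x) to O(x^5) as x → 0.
5 - 5*x**2/2 + 5*x**4/24 + O(x**5)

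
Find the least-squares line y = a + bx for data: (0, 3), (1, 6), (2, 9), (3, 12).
a = 3, b = 3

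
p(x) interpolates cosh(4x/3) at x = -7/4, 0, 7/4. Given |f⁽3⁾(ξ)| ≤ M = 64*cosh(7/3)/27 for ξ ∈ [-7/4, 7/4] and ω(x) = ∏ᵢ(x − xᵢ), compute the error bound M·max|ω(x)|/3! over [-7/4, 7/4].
343*sqrt(3)*cosh(7/3)/729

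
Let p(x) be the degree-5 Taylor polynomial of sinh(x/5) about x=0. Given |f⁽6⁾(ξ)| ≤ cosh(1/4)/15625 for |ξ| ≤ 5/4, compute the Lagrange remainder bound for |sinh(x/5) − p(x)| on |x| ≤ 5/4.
cosh(1/4)/2949120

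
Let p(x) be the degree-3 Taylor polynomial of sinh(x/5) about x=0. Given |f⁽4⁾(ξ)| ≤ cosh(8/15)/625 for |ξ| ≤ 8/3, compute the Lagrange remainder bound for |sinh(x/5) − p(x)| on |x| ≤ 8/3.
512*cosh(8/15)/151875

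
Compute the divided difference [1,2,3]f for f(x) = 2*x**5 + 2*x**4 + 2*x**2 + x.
232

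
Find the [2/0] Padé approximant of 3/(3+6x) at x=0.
4*x**2 - 2*x + 1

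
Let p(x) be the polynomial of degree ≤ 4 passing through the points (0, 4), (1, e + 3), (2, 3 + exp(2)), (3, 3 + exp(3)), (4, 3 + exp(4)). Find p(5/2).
-5*exp(4)/128 - 5*e/32 + 387/128 + 45*exp(2)/64 + 15*exp(3)/32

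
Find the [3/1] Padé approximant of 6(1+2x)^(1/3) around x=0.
(-16*x**3/27 + 8*x**2/3 + 12*x + 6)/(4*x/3 + 1)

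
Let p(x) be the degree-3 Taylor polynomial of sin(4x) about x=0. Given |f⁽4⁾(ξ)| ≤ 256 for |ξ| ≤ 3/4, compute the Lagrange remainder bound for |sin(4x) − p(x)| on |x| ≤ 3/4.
27/8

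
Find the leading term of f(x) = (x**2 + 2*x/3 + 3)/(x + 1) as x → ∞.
x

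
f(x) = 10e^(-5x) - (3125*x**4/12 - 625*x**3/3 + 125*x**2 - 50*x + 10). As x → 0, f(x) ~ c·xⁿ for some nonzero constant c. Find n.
5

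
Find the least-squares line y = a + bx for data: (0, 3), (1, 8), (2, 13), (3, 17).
a = 16/5, b = 47/10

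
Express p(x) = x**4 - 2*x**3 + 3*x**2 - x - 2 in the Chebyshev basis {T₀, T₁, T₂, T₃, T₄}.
(-1/8)T₀ + (-5/2)T₁ + (2)T₂ + (-1/2)T₃ + (1/8)T₄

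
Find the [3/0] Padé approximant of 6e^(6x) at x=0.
216*x**3 + 108*x**2 + 36*x + 6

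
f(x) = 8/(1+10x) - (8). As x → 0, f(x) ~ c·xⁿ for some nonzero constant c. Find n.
1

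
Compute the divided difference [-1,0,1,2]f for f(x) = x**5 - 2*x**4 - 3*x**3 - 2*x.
-2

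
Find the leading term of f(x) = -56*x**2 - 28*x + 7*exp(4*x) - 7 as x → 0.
224*x**3/3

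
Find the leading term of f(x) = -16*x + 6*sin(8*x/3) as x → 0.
-512*x**3/27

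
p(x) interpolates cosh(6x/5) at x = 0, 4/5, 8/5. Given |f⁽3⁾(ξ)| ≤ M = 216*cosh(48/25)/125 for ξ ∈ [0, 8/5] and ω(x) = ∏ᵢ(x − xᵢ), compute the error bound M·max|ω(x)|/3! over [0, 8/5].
512*sqrt(3)*cosh(48/25)/15625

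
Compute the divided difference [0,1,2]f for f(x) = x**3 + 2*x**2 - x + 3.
5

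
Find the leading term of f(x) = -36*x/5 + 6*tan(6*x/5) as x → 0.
432*x**3/125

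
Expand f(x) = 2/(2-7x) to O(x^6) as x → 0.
1 + 7*x/2 + 49*x**2/4 + 343*x**3/8 + 2401*x**4/16 + 16807*x**5/32 + O(x**6)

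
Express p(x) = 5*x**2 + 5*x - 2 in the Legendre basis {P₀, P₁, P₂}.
(-1/3)P₀ + (5)P₁ + (10/3)P₂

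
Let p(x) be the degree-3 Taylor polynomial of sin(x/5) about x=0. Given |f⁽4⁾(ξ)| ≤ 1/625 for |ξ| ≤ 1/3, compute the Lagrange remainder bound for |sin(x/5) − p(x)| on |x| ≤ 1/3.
1/1215000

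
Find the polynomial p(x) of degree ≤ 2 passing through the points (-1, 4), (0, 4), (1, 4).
4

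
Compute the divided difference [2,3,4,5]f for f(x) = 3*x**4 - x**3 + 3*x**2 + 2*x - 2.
41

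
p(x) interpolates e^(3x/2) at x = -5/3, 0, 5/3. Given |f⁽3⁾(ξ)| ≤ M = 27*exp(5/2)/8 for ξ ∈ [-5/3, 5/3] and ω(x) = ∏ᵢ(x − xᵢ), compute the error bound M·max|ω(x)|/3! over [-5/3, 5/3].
125*sqrt(3)*exp(5/2)/216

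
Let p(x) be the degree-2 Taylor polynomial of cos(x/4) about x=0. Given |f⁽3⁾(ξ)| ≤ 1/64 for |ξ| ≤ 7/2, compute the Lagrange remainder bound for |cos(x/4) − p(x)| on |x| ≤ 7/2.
343/3072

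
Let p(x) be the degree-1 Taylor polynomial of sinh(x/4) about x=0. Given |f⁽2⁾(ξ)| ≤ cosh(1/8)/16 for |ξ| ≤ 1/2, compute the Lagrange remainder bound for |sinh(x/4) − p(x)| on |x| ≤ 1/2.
cosh(1/8)/128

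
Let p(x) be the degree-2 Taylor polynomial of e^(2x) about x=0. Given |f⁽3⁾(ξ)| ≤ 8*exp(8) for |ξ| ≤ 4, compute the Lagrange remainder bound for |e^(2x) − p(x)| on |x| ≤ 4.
256*exp(8)/3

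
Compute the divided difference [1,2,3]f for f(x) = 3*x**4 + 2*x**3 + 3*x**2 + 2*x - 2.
90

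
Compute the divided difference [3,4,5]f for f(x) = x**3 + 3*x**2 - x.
15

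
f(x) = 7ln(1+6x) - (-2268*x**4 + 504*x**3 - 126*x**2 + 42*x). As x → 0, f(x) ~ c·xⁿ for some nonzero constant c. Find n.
5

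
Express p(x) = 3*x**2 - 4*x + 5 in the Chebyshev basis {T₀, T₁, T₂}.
(13/2)T₀ + (-4)T₁ + (3/2)T₂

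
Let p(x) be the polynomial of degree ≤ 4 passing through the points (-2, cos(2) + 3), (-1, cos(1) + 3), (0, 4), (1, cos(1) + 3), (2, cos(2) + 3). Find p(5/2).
-75*cos(1)/16 + 175*cos(2)/64 + 381/64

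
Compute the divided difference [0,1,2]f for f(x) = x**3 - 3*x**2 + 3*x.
0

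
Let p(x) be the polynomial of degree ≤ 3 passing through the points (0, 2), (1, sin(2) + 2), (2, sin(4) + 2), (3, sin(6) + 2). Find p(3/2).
9*sin(4)/16 - sin(6)/16 + 9*sin(2)/16 + 2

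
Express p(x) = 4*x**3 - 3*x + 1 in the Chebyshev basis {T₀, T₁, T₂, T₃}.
T₀ + T₃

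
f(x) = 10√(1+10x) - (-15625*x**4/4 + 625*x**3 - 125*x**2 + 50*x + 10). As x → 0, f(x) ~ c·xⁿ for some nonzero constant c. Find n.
5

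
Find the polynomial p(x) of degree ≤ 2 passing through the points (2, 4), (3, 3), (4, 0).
-x**2 + 4*x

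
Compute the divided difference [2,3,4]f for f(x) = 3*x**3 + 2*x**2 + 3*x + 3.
29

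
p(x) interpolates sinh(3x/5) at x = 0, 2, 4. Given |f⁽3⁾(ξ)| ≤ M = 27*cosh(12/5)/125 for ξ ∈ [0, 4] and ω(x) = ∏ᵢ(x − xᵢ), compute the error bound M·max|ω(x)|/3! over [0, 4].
8*sqrt(3)*cosh(12/5)/125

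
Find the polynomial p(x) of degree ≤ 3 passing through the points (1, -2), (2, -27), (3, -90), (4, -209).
-3*x**3 - x**2 - x + 3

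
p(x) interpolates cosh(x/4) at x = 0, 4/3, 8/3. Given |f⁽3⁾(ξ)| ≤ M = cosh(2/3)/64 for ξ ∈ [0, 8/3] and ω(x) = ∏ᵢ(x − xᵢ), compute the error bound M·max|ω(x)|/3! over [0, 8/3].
sqrt(3)*cosh(2/3)/729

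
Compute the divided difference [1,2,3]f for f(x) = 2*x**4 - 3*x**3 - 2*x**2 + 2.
30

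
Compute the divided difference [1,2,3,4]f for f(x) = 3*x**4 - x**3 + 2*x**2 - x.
29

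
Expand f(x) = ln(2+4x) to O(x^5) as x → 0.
log(2) + 2*x - 2*x**2 + 8*x**3/3 - 4*x**4 + O(x**5)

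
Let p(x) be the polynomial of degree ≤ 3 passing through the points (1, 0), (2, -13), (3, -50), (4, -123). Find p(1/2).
5/4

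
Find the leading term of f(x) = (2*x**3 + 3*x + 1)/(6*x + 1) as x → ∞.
x**2/3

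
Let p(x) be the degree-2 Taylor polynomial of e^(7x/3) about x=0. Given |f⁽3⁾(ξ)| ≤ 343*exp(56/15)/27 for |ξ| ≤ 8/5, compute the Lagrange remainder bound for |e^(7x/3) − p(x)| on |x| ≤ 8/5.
87808*exp(56/15)/10125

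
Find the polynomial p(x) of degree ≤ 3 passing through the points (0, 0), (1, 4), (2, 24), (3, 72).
2*x**3 + 2*x**2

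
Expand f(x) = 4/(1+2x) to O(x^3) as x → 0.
4 - 8*x + 16*x**2 + O(x**3)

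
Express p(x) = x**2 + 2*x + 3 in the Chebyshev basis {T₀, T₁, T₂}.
(7/2)T₀ + (2)T₁ + (1/2)T₂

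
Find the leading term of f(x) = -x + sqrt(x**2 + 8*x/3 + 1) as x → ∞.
4/3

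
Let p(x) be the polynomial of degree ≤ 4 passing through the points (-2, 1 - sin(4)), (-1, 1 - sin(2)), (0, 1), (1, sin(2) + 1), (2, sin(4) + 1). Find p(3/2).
5*sin(4)/16 + 7*sin(2)/8 + 1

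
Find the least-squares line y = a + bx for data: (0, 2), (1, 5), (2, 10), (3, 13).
a = 9/5, b = 19/5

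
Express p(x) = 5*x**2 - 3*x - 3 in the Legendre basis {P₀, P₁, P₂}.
(-4/3)P₀ + (-3)P₁ + (10/3)P₂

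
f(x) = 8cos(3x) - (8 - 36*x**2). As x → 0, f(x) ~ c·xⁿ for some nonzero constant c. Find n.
4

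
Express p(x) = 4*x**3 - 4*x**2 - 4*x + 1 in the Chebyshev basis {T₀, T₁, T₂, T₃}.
-T₀ - T₁ + (-2)T₂ + T₃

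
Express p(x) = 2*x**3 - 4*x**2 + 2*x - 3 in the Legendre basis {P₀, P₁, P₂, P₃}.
(-13/3)P₀ + (16/5)P₁ + (-8/3)P₂ + (4/5)P₃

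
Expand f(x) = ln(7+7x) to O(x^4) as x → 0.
log(7) + x - x**2/2 + x**3/3 + O(x**4)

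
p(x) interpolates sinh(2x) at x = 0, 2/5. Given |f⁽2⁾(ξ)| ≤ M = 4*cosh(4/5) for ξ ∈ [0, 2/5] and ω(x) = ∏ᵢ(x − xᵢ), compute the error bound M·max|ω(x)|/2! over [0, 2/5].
2*cosh(4/5)/25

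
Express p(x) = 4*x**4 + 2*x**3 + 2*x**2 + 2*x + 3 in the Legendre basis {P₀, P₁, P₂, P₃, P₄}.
(67/15)P₀ + (16/5)P₁ + (76/21)P₂ + (4/5)P₃ + (32/35)P₄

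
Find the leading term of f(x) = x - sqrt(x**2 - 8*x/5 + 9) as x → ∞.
4/5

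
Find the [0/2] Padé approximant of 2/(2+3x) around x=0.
1/(3*x/2 + 1)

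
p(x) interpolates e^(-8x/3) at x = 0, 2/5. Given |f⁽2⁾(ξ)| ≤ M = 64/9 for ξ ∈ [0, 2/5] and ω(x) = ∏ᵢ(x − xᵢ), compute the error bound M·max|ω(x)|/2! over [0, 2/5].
32/225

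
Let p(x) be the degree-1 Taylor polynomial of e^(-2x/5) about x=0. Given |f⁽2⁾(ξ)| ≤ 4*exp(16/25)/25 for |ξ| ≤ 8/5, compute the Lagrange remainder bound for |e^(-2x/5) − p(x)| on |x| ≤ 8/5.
128*exp(16/25)/625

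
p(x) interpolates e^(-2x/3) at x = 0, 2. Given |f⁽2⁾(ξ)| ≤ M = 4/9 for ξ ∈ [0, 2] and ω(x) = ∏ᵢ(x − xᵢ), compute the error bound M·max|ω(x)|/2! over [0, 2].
2/9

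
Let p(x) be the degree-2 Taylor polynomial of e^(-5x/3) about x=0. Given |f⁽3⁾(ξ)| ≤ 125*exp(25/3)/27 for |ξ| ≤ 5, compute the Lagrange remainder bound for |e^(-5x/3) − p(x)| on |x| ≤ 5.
15625*exp(25/3)/162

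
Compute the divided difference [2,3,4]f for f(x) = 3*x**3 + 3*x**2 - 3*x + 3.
30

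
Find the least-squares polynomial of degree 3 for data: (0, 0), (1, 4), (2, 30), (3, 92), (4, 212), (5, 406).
-8/63 + (106/189)x + (131/126)x² + (163/54)x³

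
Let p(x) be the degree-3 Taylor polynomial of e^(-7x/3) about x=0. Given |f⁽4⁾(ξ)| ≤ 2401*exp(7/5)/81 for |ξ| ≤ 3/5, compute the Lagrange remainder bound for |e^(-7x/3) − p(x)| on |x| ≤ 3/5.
2401*exp(7/5)/15000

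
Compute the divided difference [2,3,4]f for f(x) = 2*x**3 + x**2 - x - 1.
19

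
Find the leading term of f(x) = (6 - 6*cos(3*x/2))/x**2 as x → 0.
27/4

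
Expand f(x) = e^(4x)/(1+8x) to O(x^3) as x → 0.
1 - 4*x + 40*x**2 + O(x**3)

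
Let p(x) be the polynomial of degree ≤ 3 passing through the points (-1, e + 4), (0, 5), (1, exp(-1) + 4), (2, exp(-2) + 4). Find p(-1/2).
(-5*e + 1 + (5*e + 79)*exp(2))*exp(-2)/16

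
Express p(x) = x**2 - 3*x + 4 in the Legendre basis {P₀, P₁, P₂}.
(13/3)P₀ + (-3)P₁ + (2/3)P₂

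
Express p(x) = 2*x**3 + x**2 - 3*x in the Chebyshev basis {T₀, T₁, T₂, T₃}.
(1/2)T₀ + (-3/2)T₁ + (1/2)T₂ + (1/2)T₃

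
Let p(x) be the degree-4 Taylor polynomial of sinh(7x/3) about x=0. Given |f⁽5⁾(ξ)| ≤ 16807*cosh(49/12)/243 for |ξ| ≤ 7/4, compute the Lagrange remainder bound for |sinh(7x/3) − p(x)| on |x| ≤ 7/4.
282475249*cosh(49/12)/29859840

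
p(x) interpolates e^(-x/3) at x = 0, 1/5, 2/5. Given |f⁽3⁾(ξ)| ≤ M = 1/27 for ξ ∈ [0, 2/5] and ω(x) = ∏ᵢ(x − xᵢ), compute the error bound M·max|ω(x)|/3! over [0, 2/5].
sqrt(3)/91125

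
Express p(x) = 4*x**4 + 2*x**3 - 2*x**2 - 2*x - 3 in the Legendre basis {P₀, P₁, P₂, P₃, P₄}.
(-43/15)P₀ + (-4/5)P₁ + (20/21)P₂ + (4/5)P₃ + (32/35)P₄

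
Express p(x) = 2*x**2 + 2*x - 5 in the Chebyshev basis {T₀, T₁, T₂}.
(-4)T₀ + (2)T₁ + T₂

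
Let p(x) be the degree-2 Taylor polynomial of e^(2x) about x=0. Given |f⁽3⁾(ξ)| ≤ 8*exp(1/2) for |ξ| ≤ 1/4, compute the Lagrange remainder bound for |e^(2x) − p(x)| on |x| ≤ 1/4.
exp(1/2)/48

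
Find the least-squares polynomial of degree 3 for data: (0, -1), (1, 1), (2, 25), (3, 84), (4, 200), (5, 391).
-155/126 + (-379/756)x + (29/63)x² + (331/108)x³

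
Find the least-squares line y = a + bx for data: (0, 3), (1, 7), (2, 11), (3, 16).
a = 14/5, b = 43/10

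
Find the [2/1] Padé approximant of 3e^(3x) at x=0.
(9*x**2/2 + 6*x + 3)/(1 - x)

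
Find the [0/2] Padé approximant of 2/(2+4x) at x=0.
1/(2*x + 1)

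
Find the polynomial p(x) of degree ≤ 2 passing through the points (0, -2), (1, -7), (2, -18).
-3*x**2 - 2*x - 2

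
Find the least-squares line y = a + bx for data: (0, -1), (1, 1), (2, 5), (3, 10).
a = -9/5, b = 37/10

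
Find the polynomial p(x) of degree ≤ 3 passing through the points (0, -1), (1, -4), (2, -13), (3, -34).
-x**3 - 2*x - 1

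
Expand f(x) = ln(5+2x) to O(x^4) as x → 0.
log(5) + 2*x/5 - 2*x**2/25 + 8*x**3/375 + O(x**4)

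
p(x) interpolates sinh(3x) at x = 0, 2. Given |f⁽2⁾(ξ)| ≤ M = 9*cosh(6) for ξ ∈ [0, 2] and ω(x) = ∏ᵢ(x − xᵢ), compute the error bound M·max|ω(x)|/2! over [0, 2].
9*cosh(6)/2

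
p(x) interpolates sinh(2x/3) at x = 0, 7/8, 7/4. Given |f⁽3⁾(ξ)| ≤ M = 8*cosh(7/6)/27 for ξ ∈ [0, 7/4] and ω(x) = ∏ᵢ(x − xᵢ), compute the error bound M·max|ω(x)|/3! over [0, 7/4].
343*sqrt(3)*cosh(7/6)/46656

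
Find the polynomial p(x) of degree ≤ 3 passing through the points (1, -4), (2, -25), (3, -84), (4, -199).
-3*x**3 - x**2 + 3*x - 3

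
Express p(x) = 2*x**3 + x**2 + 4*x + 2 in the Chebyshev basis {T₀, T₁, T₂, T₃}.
(5/2)T₀ + (11/2)T₁ + (1/2)T₂ + (1/2)T₃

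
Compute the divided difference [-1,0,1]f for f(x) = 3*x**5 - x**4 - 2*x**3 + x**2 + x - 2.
0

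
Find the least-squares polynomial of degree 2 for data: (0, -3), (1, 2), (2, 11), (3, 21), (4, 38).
-99/35 + (207/70)x + (25/14)x²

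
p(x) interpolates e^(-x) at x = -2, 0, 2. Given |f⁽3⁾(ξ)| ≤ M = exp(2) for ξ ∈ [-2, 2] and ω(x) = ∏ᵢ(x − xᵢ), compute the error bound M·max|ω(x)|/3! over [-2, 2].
8*sqrt(3)*exp(2)/27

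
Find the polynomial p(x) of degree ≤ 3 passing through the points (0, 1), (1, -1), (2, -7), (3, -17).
1 - 2*x**2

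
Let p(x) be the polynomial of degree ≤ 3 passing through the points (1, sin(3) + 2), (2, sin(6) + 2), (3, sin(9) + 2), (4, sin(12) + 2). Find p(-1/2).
105*sin(3)/16 - 35*sin(12)/16 + 2 - 189*sin(6)/16 + 135*sin(9)/16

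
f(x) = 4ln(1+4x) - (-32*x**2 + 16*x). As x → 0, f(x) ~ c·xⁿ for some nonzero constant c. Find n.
3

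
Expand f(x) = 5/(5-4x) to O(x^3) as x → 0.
1 + 4*x/5 + 16*x**2/25 + O(x**3)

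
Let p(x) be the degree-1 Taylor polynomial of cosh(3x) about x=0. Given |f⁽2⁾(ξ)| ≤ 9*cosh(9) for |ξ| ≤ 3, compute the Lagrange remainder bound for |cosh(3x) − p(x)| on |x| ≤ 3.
81*cosh(9)/2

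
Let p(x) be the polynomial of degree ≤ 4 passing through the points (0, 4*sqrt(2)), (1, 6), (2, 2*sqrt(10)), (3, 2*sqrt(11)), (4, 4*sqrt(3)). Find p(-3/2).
-2079/16 - 385*sqrt(11)/16 + 315*sqrt(3)/32 + 1155*sqrt(2)/32 + 1485*sqrt(10)/32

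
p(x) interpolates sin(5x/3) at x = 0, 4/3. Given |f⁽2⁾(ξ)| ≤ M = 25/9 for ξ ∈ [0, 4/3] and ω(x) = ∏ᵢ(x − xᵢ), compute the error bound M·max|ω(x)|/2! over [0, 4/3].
50/81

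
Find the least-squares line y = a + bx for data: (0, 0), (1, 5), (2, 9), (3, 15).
a = -1/10, b = 49/10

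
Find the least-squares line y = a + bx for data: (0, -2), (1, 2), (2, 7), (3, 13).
a = -5/2, b = 5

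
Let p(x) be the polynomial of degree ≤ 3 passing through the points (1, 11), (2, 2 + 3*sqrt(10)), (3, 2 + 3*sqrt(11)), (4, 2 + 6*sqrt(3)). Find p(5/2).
-3*sqrt(3)/8 + 23/16 + 27*sqrt(10)/16 + 27*sqrt(11)/16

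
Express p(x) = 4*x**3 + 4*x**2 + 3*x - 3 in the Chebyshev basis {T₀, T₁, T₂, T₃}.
-T₀ + (6)T₁ + (2)T₂ + T₃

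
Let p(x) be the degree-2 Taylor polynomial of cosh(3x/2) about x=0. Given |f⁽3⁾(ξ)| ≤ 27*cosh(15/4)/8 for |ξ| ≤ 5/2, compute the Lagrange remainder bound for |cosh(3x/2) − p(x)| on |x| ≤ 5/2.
1125*cosh(15/4)/128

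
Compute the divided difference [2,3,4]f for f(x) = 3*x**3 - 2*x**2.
25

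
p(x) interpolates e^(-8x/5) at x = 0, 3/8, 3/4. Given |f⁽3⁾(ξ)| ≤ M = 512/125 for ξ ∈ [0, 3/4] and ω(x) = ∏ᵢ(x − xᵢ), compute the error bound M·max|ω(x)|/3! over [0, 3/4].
sqrt(3)/125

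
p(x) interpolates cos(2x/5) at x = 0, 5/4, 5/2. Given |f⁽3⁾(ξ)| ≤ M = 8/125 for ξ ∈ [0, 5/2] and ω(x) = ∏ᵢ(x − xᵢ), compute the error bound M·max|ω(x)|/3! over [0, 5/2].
sqrt(3)/216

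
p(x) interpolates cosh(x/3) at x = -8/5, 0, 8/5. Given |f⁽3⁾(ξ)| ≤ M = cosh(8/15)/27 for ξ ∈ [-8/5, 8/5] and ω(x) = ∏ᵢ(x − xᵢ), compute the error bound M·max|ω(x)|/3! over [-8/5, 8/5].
512*sqrt(3)*cosh(8/15)/91125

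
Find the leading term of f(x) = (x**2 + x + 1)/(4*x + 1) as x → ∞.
x/4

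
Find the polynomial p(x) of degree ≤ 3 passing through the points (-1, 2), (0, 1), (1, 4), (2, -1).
-2*x**3 + 2*x**2 + 3*x + 1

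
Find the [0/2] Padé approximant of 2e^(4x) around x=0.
2/(8*x**2 - 4*x + 1)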